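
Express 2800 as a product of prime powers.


2800 / 2 = 1400
1400 / 2 = 700
700 / 2 = 350
350 / 2 = 175
175 / 5 = 35
35 / 5 = 7
7 / 7 = 1
2800 = 2^4 × 5^2 × 7


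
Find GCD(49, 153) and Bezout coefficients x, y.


Tabular extended Euclidean (each row: r = 49*s + 153*t):
r=49, s=1, t=0
r=153, s=0, t=1
q=0: r=49, s=1, t=0   [49*(1) + 153*(0) = 49]
q=3: r=6, s=-3, t=1   [49*(-3) + 153*(1) = 6]
q=8: r=1, s=25, t=-8   [49*(25) + 153*(-8) = 1]
q=6: r=0, s=-153, t=49   [49*(-153) + 153*(49) = 0]
GCD = 1; from the row with r=1: x=25, y=-8
Check: 49*(25) + 153*(-8) = 1225 - 1224 = 1

GCD = 1, x = 25, y = -8


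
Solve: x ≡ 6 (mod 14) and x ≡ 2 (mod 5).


M = 14*5 = 70
M1 = M/14 = 5, M2 = M/5 = 14
M1^(-1) mod 14 = 3, M2^(-1) mod 5 = 4
x = 6*5*3 + 2*14*4 = 202
202 mod 70 = 62
Check: 62 mod 14 = 6 ✓, 62 mod 5 = 2 ✓

x ≡ 62 (mod 70)


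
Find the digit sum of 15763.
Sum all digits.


1 + 5 + 7 + 6 + 3 = 22


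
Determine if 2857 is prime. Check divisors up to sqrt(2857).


Check divisors up to sqrt(2857) = 53.4509
No divisors found.
2857 is prime.

Yes, 2857 is prime


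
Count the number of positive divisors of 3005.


3005 = 5^1 × 601^1
d(3005) = (1+1) × (1+1) = 4

4 divisors


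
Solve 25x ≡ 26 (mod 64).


GCD(25, 64) = 1, unique solution
a^(-1) mod 64 = 41
x = 41 * 26 mod 64 = 42

x ≡ 42 (mod 64)


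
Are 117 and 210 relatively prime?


Euclidean algorithm:
210 = 1 * 117 + 93
117 = 1 * 93 + 24
93 = 3 * 24 + 21
24 = 1 * 21 + 3
21 = 7 * 3 + 0
GCD(117, 210) = 3

No, not coprime (GCD = 3)


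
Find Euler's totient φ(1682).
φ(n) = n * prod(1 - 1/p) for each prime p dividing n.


1682 = 2 × 29^2
Prime factors: 2, 29
φ(1682) = 1682 × (1-1/2) × (1-1/29)
= 1682 × 1/2 × 28/29 = 812

φ(1682) = 812


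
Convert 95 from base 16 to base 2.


95 (base 16) = 149 (decimal)
149 (decimal) = 10010101 (base 2)


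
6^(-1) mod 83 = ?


Use the extended Euclidean algorithm on (83, 6); each row r = 83*s + 6*t:
r=83, s=1, t=0
r=6, s=0, t=1
q=13: r=5, s=1, t=-13   [83*(1) + 6*(-13) = 5]
q=1: r=1, s=-1, t=14   [83*(-1) + 6*(14) = 1]
q=5: r=0, s=6, t=-83   [83*(6) + 6*(-83) = 0]
GCD = 1 with t = 14, so 6*(14) ≡ 1 (mod 83)
Inverse = 14 mod 83 = 14
Check: 6 * 14 = 84 ≡ 1 (mod 83)

6^(-1) ≡ 14 (mod 83)


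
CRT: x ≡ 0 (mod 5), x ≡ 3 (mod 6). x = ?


M = 5*6 = 30
M1 = M/5 = 6, M2 = M/6 = 5
M1^(-1) mod 5 = 1, M2^(-1) mod 6 = 5
x = 0*6*1 + 3*5*5 = 75
75 mod 30 = 15
Check: 15 mod 5 = 0 ✓, 15 mod 6 = 3 ✓

x ≡ 15 (mod 30)


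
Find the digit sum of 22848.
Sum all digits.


2 + 2 + 8 + 4 + 8 = 24


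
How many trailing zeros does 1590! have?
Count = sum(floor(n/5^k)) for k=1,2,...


floor(1590/5) = 318
floor(1590/25) = 63
floor(1590/125) = 12
floor(1590/625) = 2
Total = 395

395 trailing zeros


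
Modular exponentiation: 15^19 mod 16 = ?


15^1 mod 16 = 15
15^2 mod 16 = 1
15^3 mod 16 = 15
15^4 mod 16 = 1
15^5 mod 16 = 15
15^6 mod 16 = 1
15^7 mod 16 = 15
15^8 mod 16 = 1
15^9 mod 16 = 15
15^10 mod 16 = 1
15^11 mod 16 = 15
15^12 mod 16 = 1
15^13 mod 16 = 15
15^14 mod 16 = 1
15^15 mod 16 = 15
15^16 mod 16 = 1
15^17 mod 16 = 15
15^18 mod 16 = 1
15^19 mod 16 = 15


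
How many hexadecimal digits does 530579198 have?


530579198 in base 16 = 1F9FFEFE
Number of digits = 8

8 digits (base 16)


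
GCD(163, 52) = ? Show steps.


163 = 3 * 52 + 7
52 = 7 * 7 + 3
7 = 2 * 3 + 1
3 = 3 * 1 + 0
GCD = 1


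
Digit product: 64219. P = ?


6 × 4 × 2 × 1 × 9 = 432


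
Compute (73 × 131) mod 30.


73 × 131 = 9563
9563 mod 30 = 23


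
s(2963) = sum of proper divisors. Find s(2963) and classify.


Proper divisors: 1
Sum = 1 = 1
1 < 2963 → deficient

s(2963) = 1 (deficient)


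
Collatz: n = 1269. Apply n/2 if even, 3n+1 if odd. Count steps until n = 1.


1269 → 3808 → 1904 → 952 → 476 → 238 → 119 → 358 → 179 → 538 → 269 → 808 → 404 → 202 → 101 → 304 → 152 → 76 → 38 → 19 → 58 → 29 → 88 → 44 → 22 → 11 → 34 → 17 → 52 → 26 → 13 → 40 → 20 → 10 → 5 → 16 → 8 → 4 → 2 → 1
Total steps = 39

39 steps


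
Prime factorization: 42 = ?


42 / 2 = 21
21 / 3 = 7
7 / 7 = 1
42 = 2 × 3 × 7


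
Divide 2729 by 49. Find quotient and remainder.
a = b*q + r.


2729 = 49 * 55 + 34
Check: 2695 + 34 = 2729

q = 55, r = 34


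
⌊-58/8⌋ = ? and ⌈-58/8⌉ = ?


-58/8 = -7.2500
floor = -8
ceil = -7

floor = -8, ceil = -7


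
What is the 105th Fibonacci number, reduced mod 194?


F(k) mod 194 for k=1..105:
1, 1, 2, 3, 5, 8, 13, 21, 34, 55, 89, 144, 39, 183, 28, 17, 45, 62, 107, 169, 82, 57, 139, 2, 141, 143, 90, 39, 129, 168, 103, 77, 180, 63, 49, 112, 161, 79, 46, 125, 171, 102, 79, 181, 66, 53, 119, 172, 97, 75, 172, 53, 31, 84, 115, 5, 120, 125, 51, 176, 33, 15, 48, 63, 111, 174, 91, 71, 162, 39, 7, 46, 53, 99, 152, 57, 15, 72, 87, 159, 52, 17, 69, 86, 155, 47, 8, 55, 63, 118, 181, 105, 92, 3, 95, 98, 193, 97, 96, 193, 95, 94, 189, 89, 84
F(105) mod 194 = 84


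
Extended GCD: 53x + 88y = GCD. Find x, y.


Tabular extended Euclidean (each row: r = 53*s + 88*t):
r=53, s=1, t=0
r=88, s=0, t=1
q=0: r=53, s=1, t=0   [53*(1) + 88*(0) = 53]
q=1: r=35, s=-1, t=1   [53*(-1) + 88*(1) = 35]
q=1: r=18, s=2, t=-1   [53*(2) + 88*(-1) = 18]
q=1: r=17, s=-3, t=2   [53*(-3) + 88*(2) = 17]
q=1: r=1, s=5, t=-3   [53*(5) + 88*(-3) = 1]
q=17: r=0, s=-88, t=53   [53*(-88) + 88*(53) = 0]
GCD = 1; from the row with r=1: x=5, y=-3
Check: 53*(5) + 88*(-3) = 265 - 264 = 1

GCD = 1, x = 5, y = -3


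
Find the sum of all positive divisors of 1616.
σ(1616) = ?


Divisors of 1616: 1, 2, 4, 8, 16, 101, 202, 404, 808, 1616
Sum = 1 + 2 + 4 + 8 + 16 + 101 + 202 + 404 + 808 + 1616 = 3162

σ(1616) = 3162


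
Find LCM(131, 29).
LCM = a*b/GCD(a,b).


GCD(131, 29) = 1
LCM = 131*29/1 = 3799/1 = 3799

LCM = 3799


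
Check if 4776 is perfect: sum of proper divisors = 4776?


Proper divisors of 4776: 1, 2, 3, 4, 6, 8, 12, 24, 199, 398, 597, 796, 1194, 1592, 2388
Sum = 1 + 2 + 3 + 4 + 6 + 8 + 12 + 24 + 199 + 398 + 597 + 796 + 1194 + 1592 + 2388 = 7224

No, 4776 is not perfect (7224 ≠ 4776)


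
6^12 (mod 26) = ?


6^1 mod 26 = 6
6^2 mod 26 = 10
6^3 mod 26 = 8
6^4 mod 26 = 22
6^5 mod 26 = 2
6^6 mod 26 = 12
6^7 mod 26 = 20
6^8 mod 26 = 16
6^9 mod 26 = 18
6^10 mod 26 = 4
6^11 mod 26 = 24
6^12 mod 26 = 14


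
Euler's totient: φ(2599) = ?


2599 = 23 × 113
Prime factors: 23, 113
φ(2599) = 2599 × (1-1/23) × (1-1/113)
= 2599 × 22/23 × 112/113 = 2464

φ(2599) = 2464


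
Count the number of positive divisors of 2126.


2126 = 2^1 × 1063^1
d(2126) = (1+1) × (1+1) = 4

4 divisors


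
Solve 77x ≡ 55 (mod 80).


GCD(77, 80) = 1, unique solution
a^(-1) mod 80 = 53
x = 53 * 55 mod 80 = 35

x ≡ 35 (mod 80)


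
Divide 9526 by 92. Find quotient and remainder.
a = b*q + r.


9526 = 92 * 103 + 50
Check: 9476 + 50 = 9526

q = 103, r = 50


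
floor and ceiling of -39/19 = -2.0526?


-39/19 = -2.0526
floor = -3
ceil = -2

floor = -3, ceil = -2


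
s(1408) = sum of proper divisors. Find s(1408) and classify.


Proper divisors: 1, 2, 4, 8, 11, 16, 22, 32, 44, 64, 88, 128, 176, 352, 704
Sum = 1 + 2 + 4 + 8 + 11 + 16 + 22 + 32 + 44 + 64 + 88 + 128 + 176 + 352 + 704 = 1652
1652 > 1408 → abundant

s(1408) = 1652 (abundant)


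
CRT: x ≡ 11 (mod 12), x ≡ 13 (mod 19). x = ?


M = 12*19 = 228
M1 = M/12 = 19, M2 = M/19 = 12
M1^(-1) mod 12 = 7, M2^(-1) mod 19 = 8
x = 11*19*7 + 13*12*8 = 2711
2711 mod 228 = 203
Check: 203 mod 12 = 11 ✓, 203 mod 19 = 13 ✓

x ≡ 203 (mod 228)


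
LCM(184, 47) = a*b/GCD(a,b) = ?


GCD(184, 47) = 1
LCM = 184*47/1 = 8648/1 = 8648

LCM = 8648


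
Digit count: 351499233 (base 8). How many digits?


351499233 in base 8 = 2474671741
Number of digits = 10

10 digits (base 8)


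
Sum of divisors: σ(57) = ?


Divisors of 57: 1, 3, 19, 57
Sum = 1 + 3 + 19 + 57 = 80

σ(57) = 80


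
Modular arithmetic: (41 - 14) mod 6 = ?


41 - 14 = 27
27 mod 6 = 3


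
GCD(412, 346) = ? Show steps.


412 = 1 * 346 + 66
346 = 5 * 66 + 16
66 = 4 * 16 + 2
16 = 8 * 2 + 0
GCD = 2


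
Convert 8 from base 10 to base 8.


8 (base 10) = 8 (decimal)
8 (decimal) = 10 (base 8)


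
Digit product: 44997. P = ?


4 × 4 × 9 × 9 × 7 = 9072


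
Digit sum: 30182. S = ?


3 + 0 + 1 + 8 + 2 = 14


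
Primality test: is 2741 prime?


Check divisors up to sqrt(2741) = 52.3546
No divisors found.
2741 is prime.

Yes, 2741 is prime


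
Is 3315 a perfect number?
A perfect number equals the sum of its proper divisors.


Proper divisors of 3315: 1, 3, 5, 13, 15, 17, 39, 51, 65, 85, 195, 221, 255, 663, 1105
Sum = 1 + 3 + 5 + 13 + 15 + 17 + 39 + 51 + 65 + 85 + 195 + 221 + 255 + 663 + 1105 = 2733

No, 3315 is not perfect (2733 ≠ 3315)


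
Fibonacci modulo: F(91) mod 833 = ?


F(k) mod 833 for k=1..91:
1, 1, 2, 3, 5, 8, 13, 21, 34, 55, 89, 144, 233, 377, 610, 154, 764, 85, 16, 101, 117, 218, 335, 553, 55, 608, 663, 438, 268, 706, 141, 14, 155, 169, 324, 493, 817, 477, 461, 105, 566, 671, 404, 242, 646, 55, 701, 756, 624, 547, 338, 52, 390, 442, 832, 441, 440, 48, 488, 536, 191, 727, 85, 812, 64, 43, 107, 150, 257, 407, 664, 238, 69, 307, 376, 683, 226, 76, 302, 378, 680, 225, 72, 297, 369, 666, 202, 35, 237, 272, 509
F(91) mod 833 = 509


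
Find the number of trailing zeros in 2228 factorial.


floor(2228/5) = 445
floor(2228/25) = 89
floor(2228/125) = 17
floor(2228/625) = 3
Total = 554

554 trailing zeros


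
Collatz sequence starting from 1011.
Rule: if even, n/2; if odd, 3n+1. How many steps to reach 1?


1011 → 3034 → 1517 → 4552 → 2276 → 1138 → 569 → 1708 → 854 → 427 → 1282 → 641 → 1924 → 962 → 481 → 1444 → 722 → 361 → 1084 → 542 → 271 → 814 → 407 → 1222 → 611 → 1834 → 917 → 2752 → 1376 → 688 → 344 → 172 → 86 → 43 → 130 → 65 → 196 → 98 → 49 → 148 → 74 → 37 → 112 → 56 → 28 → 14 → 7 → 22 → 11 → 34 → 17 → 52 → 26 → 13 → 40 → 20 → 10 → 5 → 16 → 8 → 4 → 2 → 1
Total steps = 62

62 steps


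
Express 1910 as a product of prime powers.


1910 / 2 = 955
955 / 5 = 191
191 / 191 = 1
1910 = 2 × 5 × 191


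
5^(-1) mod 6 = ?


Use the extended Euclidean algorithm on (6, 5); each row r = 6*s + 5*t:
r=6, s=1, t=0
r=5, s=0, t=1
q=1: r=1, s=1, t=-1   [6*(1) + 5*(-1) = 1]
q=5: r=0, s=-5, t=6   [6*(-5) + 5*(6) = 0]
GCD = 1 with t = -1, so 5*(-1) ≡ 1 (mod 6)
Inverse = -1 mod 6 = 5
Check: 5 * 5 = 25 ≡ 1 (mod 6)

5^(-1) ≡ 5 (mod 6)


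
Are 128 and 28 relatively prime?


Euclidean algorithm:
128 = 4 * 28 + 16
28 = 1 * 16 + 12
16 = 1 * 12 + 4
12 = 3 * 4 + 0
GCD(128, 28) = 4

No, not coprime (GCD = 4)


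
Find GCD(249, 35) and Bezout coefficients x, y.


Tabular extended Euclidean (each row: r = 249*s + 35*t):
r=249, s=1, t=0
r=35, s=0, t=1
q=7: r=4, s=1, t=-7   [249*(1) + 35*(-7) = 4]
q=8: r=3, s=-8, t=57   [249*(-8) + 35*(57) = 3]
q=1: r=1, s=9, t=-64   [249*(9) + 35*(-64) = 1]
q=3: r=0, s=-35, t=249   [249*(-35) + 35*(249) = 0]
GCD = 1; from the row with r=1: x=9, y=-64
Check: 249*(9) + 35*(-64) = 2241 - 2240 = 1

GCD = 1, x = 9, y = -64


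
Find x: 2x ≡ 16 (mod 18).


GCD(2, 18) = 2 divides 16
Divide: 1x ≡ 8 (mod 9)
x ≡ 8 (mod 9)


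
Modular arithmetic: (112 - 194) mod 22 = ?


112 - 194 = -82
-82 mod 22 = 6


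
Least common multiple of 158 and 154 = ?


GCD(158, 154) = 2
LCM = 158*154/2 = 24332/2 = 12166

LCM = 12166


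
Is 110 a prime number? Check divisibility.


110 / 2 = 55 (exact division)
110 is NOT prime.

No, 110 is not prime


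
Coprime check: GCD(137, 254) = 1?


Euclidean algorithm:
254 = 1 * 137 + 117
137 = 1 * 117 + 20
117 = 5 * 20 + 17
20 = 1 * 17 + 3
17 = 5 * 3 + 2
3 = 1 * 2 + 1
2 = 2 * 1 + 0
GCD(137, 254) = 1

Yes, coprime (GCD = 1)


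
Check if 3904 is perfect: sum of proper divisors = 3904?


Proper divisors of 3904: 1, 2, 4, 8, 16, 32, 61, 64, 122, 244, 488, 976, 1952
Sum = 1 + 2 + 4 + 8 + 16 + 32 + 61 + 64 + 122 + 244 + 488 + 976 + 1952 = 3970

No, 3904 is not perfect (3970 ≠ 3904)


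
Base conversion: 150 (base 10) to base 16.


150 (base 10) = 150 (decimal)
150 (decimal) = 96 (base 16)


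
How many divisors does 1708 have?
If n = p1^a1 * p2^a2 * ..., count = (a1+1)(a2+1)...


1708 = 2^2 × 7^1 × 61^1
d(1708) = (2+1) × (1+1) × (1+1) = 12

12 divisors


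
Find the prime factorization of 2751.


2751 / 3 = 917
917 / 7 = 131
131 / 131 = 1
2751 = 3 × 7 × 131


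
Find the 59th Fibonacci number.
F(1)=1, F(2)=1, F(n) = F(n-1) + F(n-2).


Sequence: 1, 1, 2, 3, 5, 8, 13, 21, 34, 55, 89, 144, 233, 377, 610, 987, 1597, 2584, 4181, 6765, 10946, 17711, 28657, 46368, 75025, 121393, 196418, 317811, 514229, 832040, 1346269, 2178309, 3524578, 5702887, 9227465, 14930352, 24157817, 39088169, 63245986, 102334155, 165580141, 267914296, 433494437, 701408733, 1134903170, 1836311903, 2971215073, 4807526976, 7778742049, 12586269025, 20365011074, 32951280099, 53316291173, 86267571272, 139583862445, 225851433717, 365435296162, 591286729879, 956722026041
F(59) = 956722026041


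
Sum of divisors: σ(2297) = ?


Divisors of 2297: 1, 2297
Sum = 1 + 2297 = 2298

σ(2297) = 2298


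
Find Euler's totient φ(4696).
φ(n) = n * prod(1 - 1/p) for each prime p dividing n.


4696 = 2^3 × 587
Prime factors: 2, 587
φ(4696) = 4696 × (1-1/2) × (1-1/587)
= 4696 × 1/2 × 586/587 = 2344

φ(4696) = 2344


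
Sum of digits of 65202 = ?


6 + 5 + 2 + 0 + 2 = 15


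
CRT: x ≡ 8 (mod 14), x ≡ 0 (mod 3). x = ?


M = 14*3 = 42
M1 = M/14 = 3, M2 = M/3 = 14
M1^(-1) mod 14 = 5, M2^(-1) mod 3 = 2
x = 8*3*5 + 0*14*2 = 120
120 mod 42 = 36
Check: 36 mod 14 = 8 ✓, 36 mod 3 = 0 ✓

x ≡ 36 (mod 42)


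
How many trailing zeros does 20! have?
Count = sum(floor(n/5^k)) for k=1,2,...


floor(20/5) = 4
Total = 4

4 trailing zeros


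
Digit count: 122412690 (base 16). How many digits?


122412690 in base 16 = 74BDE92
Number of digits = 7

7 digits (base 16)


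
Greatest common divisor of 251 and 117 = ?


251 = 2 * 117 + 17
117 = 6 * 17 + 15
17 = 1 * 15 + 2
15 = 7 * 2 + 1
2 = 2 * 1 + 0
GCD = 1


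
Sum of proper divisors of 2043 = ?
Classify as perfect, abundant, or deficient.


Proper divisors: 1, 3, 9, 227, 681
Sum = 1 + 3 + 9 + 227 + 681 = 921
921 < 2043 → deficient

s(2043) = 921 (deficient)


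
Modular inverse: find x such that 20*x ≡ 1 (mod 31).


Use the extended Euclidean algorithm on (31, 20); each row r = 31*s + 20*t:
r=31, s=1, t=0
r=20, s=0, t=1
q=1: r=11, s=1, t=-1   [31*(1) + 20*(-1) = 11]
q=1: r=9, s=-1, t=2   [31*(-1) + 20*(2) = 9]
q=1: r=2, s=2, t=-3   [31*(2) + 20*(-3) = 2]
q=4: r=1, s=-9, t=14   [31*(-9) + 20*(14) = 1]
q=2: r=0, s=20, t=-31   [31*(20) + 20*(-31) = 0]
GCD = 1 with t = 14, so 20*(14) ≡ 1 (mod 31)
Inverse = 14 mod 31 = 14
Check: 20 * 14 = 280 ≡ 1 (mod 31)

20^(-1) ≡ 14 (mod 31)


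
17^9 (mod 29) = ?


17^1 mod 29 = 17
17^2 mod 29 = 28
17^3 mod 29 = 12
17^4 mod 29 = 1
17^5 mod 29 = 17
17^6 mod 29 = 28
17^7 mod 29 = 12
17^8 mod 29 = 1
17^9 mod 29 = 17


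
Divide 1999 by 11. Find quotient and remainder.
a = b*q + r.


1999 = 11 * 181 + 8
Check: 1991 + 8 = 1999

q = 181, r = 8


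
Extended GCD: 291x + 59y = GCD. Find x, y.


Tabular extended Euclidean (each row: r = 291*s + 59*t):
r=291, s=1, t=0
r=59, s=0, t=1
q=4: r=55, s=1, t=-4   [291*(1) + 59*(-4) = 55]
q=1: r=4, s=-1, t=5   [291*(-1) + 59*(5) = 4]
q=13: r=3, s=14, t=-69   [291*(14) + 59*(-69) = 3]
q=1: r=1, s=-15, t=74   [291*(-15) + 59*(74) = 1]
q=3: r=0, s=59, t=-291   [291*(59) + 59*(-291) = 0]
GCD = 1; from the row with r=1: x=-15, y=74
Check: 291*(-15) + 59*(74) = -4365 + 4366 = 1

GCD = 1, x = -15, y = 74


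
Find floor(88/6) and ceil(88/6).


88/6 = 14.6667
floor = 14
ceil = 15

floor = 14, ceil = 15


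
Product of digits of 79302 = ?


7 × 9 × 3 × 0 × 2 = 0


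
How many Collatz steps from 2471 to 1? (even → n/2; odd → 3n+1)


2471 → 7414 → 3707 → 11122 → 5561 → 16684 → 8342 → 4171 → 12514 → 6257 → 18772 → 9386 → 4693 → 14080 → 7040 → 3520 → 1760 → 880 → 440 → 220 → 110 → 55 → 166 → 83 → 250 → 125 → 376 → 188 → 94 → 47 → 142 → 71 → 214 → 107 → 322 → 161 → 484 → 242 → 121 → 364 → 182 → 91 → 274 → 137 → 412 → 206 → 103 → 310 → 155 → 466 → 233 → 700 → 350 → 175 → 526 → 263 → 790 → 395 → 1186 → 593 → 1780 → 890 → 445 → 1336 → 668 → 334 → 167 → 502 → 251 → 754 → 377 → 1132 → 566 → 283 → 850 → 425 → 1276 → 638 → 319 → 958 → 479 → 1438 → 719 → 2158 → 1079 → 3238 → 1619 → 4858 → 2429 → 7288 → 3644 → 1822 → 911 → 2734 → 1367 → 4102 → 2051 → 6154 → 3077 → 9232 → 4616 → 2308 → 1154 → 577 → 1732 → 866 → 433 → 1300 → 650 → 325 → 976 → 488 → 244 → 122 → 61 → 184 → 92 → 46 → 23 → 70 → 35 → 106 → 53 → 160 → 80 → 40 → 20 → 10 → 5 → 16 → 8 → 4 → 2 → 1
Total steps = 133

133 steps


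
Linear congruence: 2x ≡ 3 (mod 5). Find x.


GCD(2, 5) = 1, unique solution
a^(-1) mod 5 = 3
x = 3 * 3 mod 5 = 4

x ≡ 4 (mod 5)


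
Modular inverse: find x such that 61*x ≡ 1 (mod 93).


Use the extended Euclidean algorithm on (93, 61); each row r = 93*s + 61*t:
r=93, s=1, t=0
r=61, s=0, t=1
q=1: r=32, s=1, t=-1   [93*(1) + 61*(-1) = 32]
q=1: r=29, s=-1, t=2   [93*(-1) + 61*(2) = 29]
q=1: r=3, s=2, t=-3   [93*(2) + 61*(-3) = 3]
q=9: r=2, s=-19, t=29   [93*(-19) + 61*(29) = 2]
q=1: r=1, s=21, t=-32   [93*(21) + 61*(-32) = 1]
q=2: r=0, s=-61, t=93   [93*(-61) + 61*(93) = 0]
GCD = 1 with t = -32, so 61*(-32) ≡ 1 (mod 93)
Inverse = -32 mod 93 = 61
Check: 61 * 61 = 3721 ≡ 1 (mod 93)

61^(-1) ≡ 61 (mod 93)


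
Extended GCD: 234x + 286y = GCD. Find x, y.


Tabular extended Euclidean (each row: r = 234*s + 286*t):
r=234, s=1, t=0
r=286, s=0, t=1
q=0: r=234, s=1, t=0   [234*(1) + 286*(0) = 234]
q=1: r=52, s=-1, t=1   [234*(-1) + 286*(1) = 52]
q=4: r=26, s=5, t=-4   [234*(5) + 286*(-4) = 26]
q=2: r=0, s=-11, t=9   [234*(-11) + 286*(9) = 0]
GCD = 26; from the row with r=26: x=5, y=-4
Check: 234*(5) + 286*(-4) = 1170 - 1144 = 26

GCD = 26, x = 5, y = -4


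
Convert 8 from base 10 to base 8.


8 (base 10) = 8 (decimal)
8 (decimal) = 10 (base 8)


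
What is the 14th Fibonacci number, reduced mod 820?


F(k) mod 820 for k=1..14:
1, 1, 2, 3, 5, 8, 13, 21, 34, 55, 89, 144, 233, 377
F(14) mod 820 = 377


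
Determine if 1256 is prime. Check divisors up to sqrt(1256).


1256 / 2 = 628 (exact division)
1256 is NOT prime.

No, 1256 is not prime


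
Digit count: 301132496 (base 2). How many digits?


301132496 in base 2 = 10001111100101110101011010000
Number of digits = 29

29 digits (base 2)


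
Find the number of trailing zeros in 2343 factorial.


floor(2343/5) = 468
floor(2343/25) = 93
floor(2343/125) = 18
floor(2343/625) = 3
Total = 582

582 trailing zeros


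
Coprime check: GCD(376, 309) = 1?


Euclidean algorithm:
376 = 1 * 309 + 67
309 = 4 * 67 + 41
67 = 1 * 41 + 26
41 = 1 * 26 + 15
26 = 1 * 15 + 11
15 = 1 * 11 + 4
11 = 2 * 4 + 3
4 = 1 * 3 + 1
3 = 3 * 1 + 0
GCD(376, 309) = 1

Yes, coprime (GCD = 1)


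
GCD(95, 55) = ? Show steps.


95 = 1 * 55 + 40
55 = 1 * 40 + 15
40 = 2 * 15 + 10
15 = 1 * 10 + 5
10 = 2 * 5 + 0
GCD = 5


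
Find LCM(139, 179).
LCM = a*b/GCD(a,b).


GCD(139, 179) = 1
LCM = 139*179/1 = 24881/1 = 24881

LCM = 24881


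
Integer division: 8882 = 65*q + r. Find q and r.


8882 = 65 * 136 + 42
Check: 8840 + 42 = 8882

q = 136, r = 42


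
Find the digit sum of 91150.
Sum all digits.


9 + 1 + 1 + 5 + 0 = 16


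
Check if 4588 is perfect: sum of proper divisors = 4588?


Proper divisors of 4588: 1, 2, 4, 31, 37, 62, 74, 124, 148, 1147, 2294
Sum = 1 + 2 + 4 + 31 + 37 + 62 + 74 + 124 + 148 + 1147 + 2294 = 3924

No, 4588 is not perfect (3924 ≠ 4588)


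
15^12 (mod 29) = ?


15^1 mod 29 = 15
15^2 mod 29 = 22
15^3 mod 29 = 11
15^4 mod 29 = 20
15^5 mod 29 = 10
15^6 mod 29 = 5
15^7 mod 29 = 17
15^8 mod 29 = 23
15^9 mod 29 = 26
15^10 mod 29 = 13
15^11 mod 29 = 21
15^12 mod 29 = 25


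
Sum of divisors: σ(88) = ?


Divisors of 88: 1, 2, 4, 8, 11, 22, 44, 88
Sum = 1 + 2 + 4 + 8 + 11 + 22 + 44 + 88 = 180

σ(88) = 180


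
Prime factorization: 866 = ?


866 / 2 = 433
433 / 433 = 1
866 = 2 × 433


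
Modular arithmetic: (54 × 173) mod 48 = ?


54 × 173 = 9342
9342 mod 48 = 30


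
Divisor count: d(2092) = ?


2092 = 2^2 × 523^1
d(2092) = (2+1) × (1+1) = 6

6 divisors


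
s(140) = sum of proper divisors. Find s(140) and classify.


Proper divisors: 1, 2, 4, 5, 7, 10, 14, 20, 28, 35, 70
Sum = 1 + 2 + 4 + 5 + 7 + 10 + 14 + 20 + 28 + 35 + 70 = 196
196 > 140 → abundant

s(140) = 196 (abundant)


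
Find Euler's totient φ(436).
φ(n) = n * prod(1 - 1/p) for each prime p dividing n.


436 = 2^2 × 109
Prime factors: 2, 109
φ(436) = 436 × (1-1/2) × (1-1/109)
= 436 × 1/2 × 108/109 = 216

φ(436) = 216


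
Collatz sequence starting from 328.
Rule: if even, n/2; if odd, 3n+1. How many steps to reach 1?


328 → 164 → 82 → 41 → 124 → 62 → 31 → 94 → 47 → 142 → 71 → 214 → 107 → 322 → 161 → 484 → 242 → 121 → 364 → 182 → 91 → 274 → 137 → 412 → 206 → 103 → 310 → 155 → 466 → 233 → 700 → 350 → 175 → 526 → 263 → 790 → 395 → 1186 → 593 → 1780 → 890 → 445 → 1336 → 668 → 334 → 167 → 502 → 251 → 754 → 377 → 1132 → 566 → 283 → 850 → 425 → 1276 → 638 → 319 → 958 → 479 → 1438 → 719 → 2158 → 1079 → 3238 → 1619 → 4858 → 2429 → 7288 → 3644 → 1822 → 911 → 2734 → 1367 → 4102 → 2051 → 6154 → 3077 → 9232 → 4616 → 2308 → 1154 → 577 → 1732 → 866 → 433 → 1300 → 650 → 325 → 976 → 488 → 244 → 122 → 61 → 184 → 92 → 46 → 23 → 70 → 35 → 106 → 53 → 160 → 80 → 40 → 20 → 10 → 5 → 16 → 8 → 4 → 2 → 1
Total steps = 112

112 steps


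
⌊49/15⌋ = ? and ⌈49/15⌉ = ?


49/15 = 3.2667
floor = 3
ceil = 4

floor = 3, ceil = 4


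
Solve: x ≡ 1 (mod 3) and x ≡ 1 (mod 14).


M = 3*14 = 42
M1 = M/3 = 14, M2 = M/14 = 3
M1^(-1) mod 3 = 2, M2^(-1) mod 14 = 5
x = 1*14*2 + 1*3*5 = 43
43 mod 42 = 1
Check: 1 mod 3 = 1 ✓, 1 mod 14 = 1 ✓

x ≡ 1 (mod 42)


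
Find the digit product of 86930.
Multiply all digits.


8 × 6 × 9 × 3 × 0 = 0


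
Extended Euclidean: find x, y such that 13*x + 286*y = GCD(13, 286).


Tabular extended Euclidean (each row: r = 13*s + 286*t):
r=13, s=1, t=0
r=286, s=0, t=1
q=0: r=13, s=1, t=0   [13*(1) + 286*(0) = 13]
q=22: r=0, s=-22, t=1   [13*(-22) + 286*(1) = 0]
GCD = 13; from the row with r=13: x=1, y=0
Check: 13*(1) + 286*(0) = 13 + 0 = 13

GCD = 13, x = 1, y = 0


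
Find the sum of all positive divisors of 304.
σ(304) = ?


Divisors of 304: 1, 2, 4, 8, 16, 19, 38, 76, 152, 304
Sum = 1 + 2 + 4 + 8 + 16 + 19 + 38 + 76 + 152 + 304 = 620

σ(304) = 620


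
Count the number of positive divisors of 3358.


3358 = 2^1 × 23^1 × 73^1
d(3358) = (1+1) × (1+1) × (1+1) = 8

8 divisors


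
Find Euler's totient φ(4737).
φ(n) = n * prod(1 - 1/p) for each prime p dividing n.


4737 = 3 × 1579
Prime factors: 3, 1579
φ(4737) = 4737 × (1-1/3) × (1-1/1579)
= 4737 × 2/3 × 1578/1579 = 3156

φ(4737) = 3156


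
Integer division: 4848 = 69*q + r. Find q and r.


4848 = 69 * 70 + 18
Check: 4830 + 18 = 4848

q = 70, r = 18


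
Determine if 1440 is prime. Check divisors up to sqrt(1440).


1440 / 2 = 720 (exact division)
1440 is NOT prime.

No, 1440 is not prime


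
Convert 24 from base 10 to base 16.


24 (base 10) = 24 (decimal)
24 (decimal) = 18 (base 16)


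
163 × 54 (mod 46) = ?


163 × 54 = 8802
8802 mod 46 = 16


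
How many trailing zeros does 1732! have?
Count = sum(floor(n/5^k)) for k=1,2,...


floor(1732/5) = 346
floor(1732/25) = 69
floor(1732/125) = 13
floor(1732/625) = 2
Total = 430

430 trailing zeros


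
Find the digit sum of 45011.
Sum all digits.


4 + 5 + 0 + 1 + 1 = 11


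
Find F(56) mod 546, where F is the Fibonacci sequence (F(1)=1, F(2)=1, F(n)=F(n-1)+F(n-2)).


F(k) mod 546 for k=1..56:
1, 1, 2, 3, 5, 8, 13, 21, 34, 55, 89, 144, 233, 377, 64, 441, 505, 400, 359, 213, 26, 239, 265, 504, 223, 181, 404, 39, 443, 482, 379, 315, 148, 463, 65, 528, 47, 29, 76, 105, 181, 286, 467, 207, 128, 335, 463, 252, 169, 421, 44, 465, 509, 428, 391, 273
F(56) mod 546 = 273


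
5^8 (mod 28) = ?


5^1 mod 28 = 5
5^2 mod 28 = 25
5^3 mod 28 = 13
5^4 mod 28 = 9
5^5 mod 28 = 17
5^6 mod 28 = 1
5^7 mod 28 = 5
5^8 mod 28 = 25


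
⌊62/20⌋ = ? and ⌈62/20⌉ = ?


62/20 = 3.1000
floor = 3
ceil = 4

floor = 3, ceil = 4


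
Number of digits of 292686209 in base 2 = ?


292686209 in base 2 = 10001011100100000100110000001
Number of digits = 29

29 digits (base 2)


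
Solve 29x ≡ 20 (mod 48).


GCD(29, 48) = 1, unique solution
a^(-1) mod 48 = 5
x = 5 * 20 mod 48 = 4

x ≡ 4 (mod 48)


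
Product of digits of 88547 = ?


8 × 8 × 5 × 4 × 7 = 8960


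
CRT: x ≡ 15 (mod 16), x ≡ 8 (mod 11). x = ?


M = 16*11 = 176
M1 = M/16 = 11, M2 = M/11 = 16
M1^(-1) mod 16 = 3, M2^(-1) mod 11 = 9
x = 15*11*3 + 8*16*9 = 1647
1647 mod 176 = 63
Check: 63 mod 16 = 15 ✓, 63 mod 11 = 8 ✓

x ≡ 63 (mod 176)


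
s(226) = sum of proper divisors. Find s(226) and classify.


Proper divisors: 1, 2, 113
Sum = 1 + 2 + 113 = 116
116 < 226 → deficient

s(226) = 116 (deficient)


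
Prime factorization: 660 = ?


660 / 2 = 330
330 / 2 = 165
165 / 3 = 55
55 / 5 = 11
11 / 11 = 1
660 = 2^2 × 3 × 5 × 11


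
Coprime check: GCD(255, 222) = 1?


Euclidean algorithm:
255 = 1 * 222 + 33
222 = 6 * 33 + 24
33 = 1 * 24 + 9
24 = 2 * 9 + 6
9 = 1 * 6 + 3
6 = 2 * 3 + 0
GCD(255, 222) = 3

No, not coprime (GCD = 3)


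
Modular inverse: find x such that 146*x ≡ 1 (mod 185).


Use the extended Euclidean algorithm on (185, 146); each row r = 185*s + 146*t:
r=185, s=1, t=0
r=146, s=0, t=1
q=1: r=39, s=1, t=-1   [185*(1) + 146*(-1) = 39]
q=3: r=29, s=-3, t=4   [185*(-3) + 146*(4) = 29]
q=1: r=10, s=4, t=-5   [185*(4) + 146*(-5) = 10]
q=2: r=9, s=-11, t=14   [185*(-11) + 146*(14) = 9]
q=1: r=1, s=15, t=-19   [185*(15) + 146*(-19) = 1]
q=9: r=0, s=-146, t=185   [185*(-146) + 146*(185) = 0]
GCD = 1 with t = -19, so 146*(-19) ≡ 1 (mod 185)
Inverse = -19 mod 185 = 166
Check: 146 * 166 = 24236 ≡ 1 (mod 185)

146^(-1) ≡ 166 (mod 185)


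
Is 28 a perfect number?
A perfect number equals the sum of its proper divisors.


Proper divisors of 28: 1, 2, 4, 7, 14
Sum = 1 + 2 + 4 + 7 + 14 = 28

Yes, 28 is perfect (28 = 28)


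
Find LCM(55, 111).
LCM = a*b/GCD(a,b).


GCD(55, 111) = 1
LCM = 55*111/1 = 6105/1 = 6105

LCM = 6105


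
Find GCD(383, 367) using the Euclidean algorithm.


383 = 1 * 367 + 16
367 = 22 * 16 + 15
16 = 1 * 15 + 1
15 = 15 * 1 + 0
GCD = 1


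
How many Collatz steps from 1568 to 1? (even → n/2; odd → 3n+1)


1568 → 784 → 392 → 196 → 98 → 49 → 148 → 74 → 37 → 112 → 56 → 28 → 14 → 7 → 22 → 11 → 34 → 17 → 52 → 26 → 13 → 40 → 20 → 10 → 5 → 16 → 8 → 4 → 2 → 1
Total steps = 29

29 steps


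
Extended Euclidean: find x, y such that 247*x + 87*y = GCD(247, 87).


Tabular extended Euclidean (each row: r = 247*s + 87*t):
r=247, s=1, t=0
r=87, s=0, t=1
q=2: r=73, s=1, t=-2   [247*(1) + 87*(-2) = 73]
q=1: r=14, s=-1, t=3   [247*(-1) + 87*(3) = 14]
q=5: r=3, s=6, t=-17   [247*(6) + 87*(-17) = 3]
q=4: r=2, s=-25, t=71   [247*(-25) + 87*(71) = 2]
q=1: r=1, s=31, t=-88   [247*(31) + 87*(-88) = 1]
q=2: r=0, s=-87, t=247   [247*(-87) + 87*(247) = 0]
GCD = 1; from the row with r=1: x=31, y=-88
Check: 247*(31) + 87*(-88) = 7657 - 7656 = 1

GCD = 1, x = 31, y = -88


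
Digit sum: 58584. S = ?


5 + 8 + 5 + 8 + 4 = 30


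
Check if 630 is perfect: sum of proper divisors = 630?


Proper divisors of 630: 1, 2, 3, 5, 6, 7, 9, 10, 14, 15, 18, 21, 30, 35, 42, 45, 63, 70, 90, 105, 126, 210, 315
Sum = 1 + 2 + 3 + 5 + 6 + 7 + 9 + 10 + 14 + 15 + 18 + 21 + 30 + 35 + 42 + 45 + 63 + 70 + 90 + 105 + 126 + 210 + 315 = 1242

No, 630 is not perfect (1242 ≠ 630)


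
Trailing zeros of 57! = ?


floor(57/5) = 11
floor(57/25) = 2
Total = 13

13 trailing zeros


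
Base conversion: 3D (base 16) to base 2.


3D (base 16) = 61 (decimal)
61 (decimal) = 111101 (base 2)


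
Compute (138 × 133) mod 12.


138 × 133 = 18354
18354 mod 12 = 6


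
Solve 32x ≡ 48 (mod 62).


GCD(32, 62) = 2 divides 48
Divide: 16x ≡ 24 (mod 31)
x ≡ 17 (mod 31)


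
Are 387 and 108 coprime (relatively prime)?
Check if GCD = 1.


Euclidean algorithm:
387 = 3 * 108 + 63
108 = 1 * 63 + 45
63 = 1 * 45 + 18
45 = 2 * 18 + 9
18 = 2 * 9 + 0
GCD(387, 108) = 9

No, not coprime (GCD = 9)


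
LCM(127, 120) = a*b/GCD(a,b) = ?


GCD(127, 120) = 1
LCM = 127*120/1 = 15240/1 = 15240

LCM = 15240


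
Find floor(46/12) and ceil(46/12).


46/12 = 3.8333
floor = 3
ceil = 4

floor = 3, ceil = 4


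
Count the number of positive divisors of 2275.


2275 = 5^2 × 7^1 × 13^1
d(2275) = (2+1) × (1+1) × (1+1) = 12

12 divisors


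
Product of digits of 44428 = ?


4 × 4 × 4 × 2 × 8 = 1024


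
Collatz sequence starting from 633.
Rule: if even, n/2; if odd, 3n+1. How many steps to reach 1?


633 → 1900 → 950 → 475 → 1426 → 713 → 2140 → 1070 → 535 → 1606 → 803 → 2410 → 1205 → 3616 → 1808 → 904 → 452 → 226 → 113 → 340 → 170 → 85 → 256 → 128 → 64 → 32 → 16 → 8 → 4 → 2 → 1
Total steps = 30

30 steps


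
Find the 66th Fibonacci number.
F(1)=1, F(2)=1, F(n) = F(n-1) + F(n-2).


Sequence: 1, 1, 2, 3, 5, 8, 13, 21, 34, 55, 89, 144, 233, 377, 610, 987, 1597, 2584, 4181, 6765, 10946, 17711, 28657, 46368, 75025, 121393, 196418, 317811, 514229, 832040, 1346269, 2178309, 3524578, 5702887, 9227465, 14930352, 24157817, 39088169, 63245986, 102334155, 165580141, 267914296, 433494437, 701408733, 1134903170, 1836311903, 2971215073, 4807526976, 7778742049, 12586269025, 20365011074, 32951280099, 53316291173, 86267571272, 139583862445, 225851433717, 365435296162, 591286729879, 956722026041, 1548008755920, 2504730781961, 4052739537881, 6557470319842, 10610209857723, 17167680177565, 27777890035288
F(66) = 27777890035288


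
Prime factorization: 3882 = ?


3882 / 2 = 1941
1941 / 3 = 647
647 / 647 = 1
3882 = 2 × 3 × 647


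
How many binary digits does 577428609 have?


577428609 in base 2 = 100010011010101101110010000001
Number of digits = 30

30 digits (base 2)


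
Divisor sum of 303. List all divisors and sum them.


Divisors of 303: 1, 3, 101, 303
Sum = 1 + 3 + 101 + 303 = 408

σ(303) = 408


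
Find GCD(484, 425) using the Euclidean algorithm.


484 = 1 * 425 + 59
425 = 7 * 59 + 12
59 = 4 * 12 + 11
12 = 1 * 11 + 1
11 = 11 * 1 + 0
GCD = 1


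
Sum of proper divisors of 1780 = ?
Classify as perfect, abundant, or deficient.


Proper divisors: 1, 2, 4, 5, 10, 20, 89, 178, 356, 445, 890
Sum = 1 + 2 + 4 + 5 + 10 + 20 + 89 + 178 + 356 + 445 + 890 = 2000
2000 > 1780 → abundant

s(1780) = 2000 (abundant)


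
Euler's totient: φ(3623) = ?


3623 = 3623
Prime factors: 3623
φ(3623) = 3623 × (1-1/3623)
= 3623 × 3622/3623 = 3622

φ(3623) = 3622


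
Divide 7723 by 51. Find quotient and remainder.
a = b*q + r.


7723 = 51 * 151 + 22
Check: 7701 + 22 = 7723

q = 151, r = 22


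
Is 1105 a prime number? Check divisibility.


1105 / 5 = 221 (exact division)
1105 is NOT prime.

No, 1105 is not prime


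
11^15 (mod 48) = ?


11^1 mod 48 = 11
11^2 mod 48 = 25
11^3 mod 48 = 35
11^4 mod 48 = 1
11^5 mod 48 = 11
11^6 mod 48 = 25
11^7 mod 48 = 35
11^8 mod 48 = 1
11^9 mod 48 = 11
11^10 mod 48 = 25
11^11 mod 48 = 35
11^12 mod 48 = 1
11^13 mod 48 = 11
11^14 mod 48 = 25
11^15 mod 48 = 35


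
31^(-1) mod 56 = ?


Use the extended Euclidean algorithm on (56, 31); each row r = 56*s + 31*t:
r=56, s=1, t=0
r=31, s=0, t=1
q=1: r=25, s=1, t=-1   [56*(1) + 31*(-1) = 25]
q=1: r=6, s=-1, t=2   [56*(-1) + 31*(2) = 6]
q=4: r=1, s=5, t=-9   [56*(5) + 31*(-9) = 1]
q=6: r=0, s=-31, t=56   [56*(-31) + 31*(56) = 0]
GCD = 1 with t = -9, so 31*(-9) ≡ 1 (mod 56)
Inverse = -9 mod 56 = 47
Check: 31 * 47 = 1457 ≡ 1 (mod 56)

31^(-1) ≡ 47 (mod 56)


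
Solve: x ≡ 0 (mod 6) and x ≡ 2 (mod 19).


M = 6*19 = 114
M1 = M/6 = 19, M2 = M/19 = 6
M1^(-1) mod 6 = 1, M2^(-1) mod 19 = 16
x = 0*19*1 + 2*6*16 = 192
192 mod 114 = 78
Check: 78 mod 6 = 0 ✓, 78 mod 19 = 2 ✓

x ≡ 78 (mod 114)


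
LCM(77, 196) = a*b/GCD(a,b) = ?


GCD(77, 196) = 7
LCM = 77*196/7 = 15092/7 = 2156

LCM = 2156


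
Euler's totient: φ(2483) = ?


2483 = 13 × 191
Prime factors: 13, 191
φ(2483) = 2483 × (1-1/13) × (1-1/191)
= 2483 × 12/13 × 190/191 = 2280

φ(2483) = 2280


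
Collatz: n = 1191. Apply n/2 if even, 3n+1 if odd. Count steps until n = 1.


1191 → 3574 → 1787 → 5362 → 2681 → 8044 → 4022 → 2011 → 6034 → 3017 → 9052 → 4526 → 2263 → 6790 → 3395 → 10186 → 5093 → 15280 → 7640 → 3820 → 1910 → 955 → 2866 → 1433 → 4300 → 2150 → 1075 → 3226 → 1613 → 4840 → 2420 → 1210 → 605 → 1816 → 908 → 454 → 227 → 682 → 341 → 1024 → 512 → 256 → 128 → 64 → 32 → 16 → 8 → 4 → 2 → 1
Total steps = 49

49 steps


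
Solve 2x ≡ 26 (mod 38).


GCD(2, 38) = 2 divides 26
Divide: 1x ≡ 13 (mod 19)
x ≡ 13 (mod 19)


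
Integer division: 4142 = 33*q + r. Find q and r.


4142 = 33 * 125 + 17
Check: 4125 + 17 = 4142

q = 125, r = 17


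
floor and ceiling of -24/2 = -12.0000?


-24/2 = -12.0000
floor = -12
ceil = -12

floor = -12, ceil = -12


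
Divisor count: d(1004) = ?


1004 = 2^2 × 251^1
d(1004) = (2+1) × (1+1) = 6

6 divisors


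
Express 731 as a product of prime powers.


731 / 17 = 43
43 / 43 = 1
731 = 17 × 43


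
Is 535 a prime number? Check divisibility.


535 / 5 = 107 (exact division)
535 is NOT prime.

No, 535 is not prime


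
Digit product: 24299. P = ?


2 × 4 × 2 × 9 × 9 = 1296


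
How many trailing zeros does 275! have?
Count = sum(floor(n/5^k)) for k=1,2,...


floor(275/5) = 55
floor(275/25) = 11
floor(275/125) = 2
Total = 68

68 trailing zeros


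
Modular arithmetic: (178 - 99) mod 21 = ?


178 - 99 = 79
79 mod 21 = 16


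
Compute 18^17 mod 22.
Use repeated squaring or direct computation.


18^1 mod 22 = 18
18^2 mod 22 = 16
18^3 mod 22 = 2
18^4 mod 22 = 14
18^5 mod 22 = 10
18^6 mod 22 = 4
18^7 mod 22 = 6
18^8 mod 22 = 20
18^9 mod 22 = 8
18^10 mod 22 = 12
18^11 mod 22 = 18
18^12 mod 22 = 16
18^13 mod 22 = 2
18^14 mod 22 = 14
18^15 mod 22 = 10
18^16 mod 22 = 4
18^17 mod 22 = 6


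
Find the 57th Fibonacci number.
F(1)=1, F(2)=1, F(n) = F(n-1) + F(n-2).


Sequence: 1, 1, 2, 3, 5, 8, 13, 21, 34, 55, 89, 144, 233, 377, 610, 987, 1597, 2584, 4181, 6765, 10946, 17711, 28657, 46368, 75025, 121393, 196418, 317811, 514229, 832040, 1346269, 2178309, 3524578, 5702887, 9227465, 14930352, 24157817, 39088169, 63245986, 102334155, 165580141, 267914296, 433494437, 701408733, 1134903170, 1836311903, 2971215073, 4807526976, 7778742049, 12586269025, 20365011074, 32951280099, 53316291173, 86267571272, 139583862445, 225851433717, 365435296162
F(57) = 365435296162


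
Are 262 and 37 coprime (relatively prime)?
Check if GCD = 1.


Euclidean algorithm:
262 = 7 * 37 + 3
37 = 12 * 3 + 1
3 = 3 * 1 + 0
GCD(262, 37) = 1

Yes, coprime (GCD = 1)


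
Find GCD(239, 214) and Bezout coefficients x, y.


Tabular extended Euclidean (each row: r = 239*s + 214*t):
r=239, s=1, t=0
r=214, s=0, t=1
q=1: r=25, s=1, t=-1   [239*(1) + 214*(-1) = 25]
q=8: r=14, s=-8, t=9   [239*(-8) + 214*(9) = 14]
q=1: r=11, s=9, t=-10   [239*(9) + 214*(-10) = 11]
q=1: r=3, s=-17, t=19   [239*(-17) + 214*(19) = 3]
q=3: r=2, s=60, t=-67   [239*(60) + 214*(-67) = 2]
q=1: r=1, s=-77, t=86   [239*(-77) + 214*(86) = 1]
q=2: r=0, s=214, t=-239   [239*(214) + 214*(-239) = 0]
GCD = 1; from the row with r=1: x=-77, y=86
Check: 239*(-77) + 214*(86) = -18403 + 18404 = 1

GCD = 1, x = -77, y = 86


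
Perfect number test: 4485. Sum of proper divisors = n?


Proper divisors of 4485: 1, 3, 5, 13, 15, 23, 39, 65, 69, 115, 195, 299, 345, 897, 1495
Sum = 1 + 3 + 5 + 13 + 15 + 23 + 39 + 65 + 69 + 115 + 195 + 299 + 345 + 897 + 1495 = 3579

No, 4485 is not perfect (3579 ≠ 4485)


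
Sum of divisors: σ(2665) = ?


Divisors of 2665: 1, 5, 13, 41, 65, 205, 533, 2665
Sum = 1 + 5 + 13 + 41 + 65 + 205 + 533 + 2665 = 3528

σ(2665) = 3528


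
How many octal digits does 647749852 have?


647749852 in base 8 = 4646760334
Number of digits = 10

10 digits (base 8)


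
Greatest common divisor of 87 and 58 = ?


87 = 1 * 58 + 29
58 = 2 * 29 + 0
GCD = 29


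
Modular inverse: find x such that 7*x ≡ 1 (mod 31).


Use the extended Euclidean algorithm on (31, 7); each row r = 31*s + 7*t:
r=31, s=1, t=0
r=7, s=0, t=1
q=4: r=3, s=1, t=-4   [31*(1) + 7*(-4) = 3]
q=2: r=1, s=-2, t=9   [31*(-2) + 7*(9) = 1]
q=3: r=0, s=7, t=-31   [31*(7) + 7*(-31) = 0]
GCD = 1 with t = 9, so 7*(9) ≡ 1 (mod 31)
Inverse = 9 mod 31 = 9
Check: 7 * 9 = 63 ≡ 1 (mod 31)

7^(-1) ≡ 9 (mod 31)


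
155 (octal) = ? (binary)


155 (base 8) = 109 (decimal)
109 (decimal) = 1101101 (base 2)


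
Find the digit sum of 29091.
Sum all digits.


2 + 9 + 0 + 9 + 1 = 21


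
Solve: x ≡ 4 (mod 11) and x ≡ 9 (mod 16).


M = 11*16 = 176
M1 = M/11 = 16, M2 = M/16 = 11
M1^(-1) mod 11 = 9, M2^(-1) mod 16 = 3
x = 4*16*9 + 9*11*3 = 873
873 mod 176 = 169
Check: 169 mod 11 = 4 ✓, 169 mod 16 = 9 ✓

x ≡ 169 (mod 176)


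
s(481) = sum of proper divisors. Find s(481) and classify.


Proper divisors: 1, 13, 37
Sum = 1 + 13 + 37 = 51
51 < 481 → deficient

s(481) = 51 (deficient)


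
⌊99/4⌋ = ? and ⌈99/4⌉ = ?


99/4 = 24.7500
floor = 24
ceil = 25

floor = 24, ceil = 25


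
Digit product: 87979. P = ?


8 × 7 × 9 × 7 × 9 = 31752


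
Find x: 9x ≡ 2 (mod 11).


GCD(9, 11) = 1, unique solution
a^(-1) mod 11 = 5
x = 5 * 2 mod 11 = 10

x ≡ 10 (mod 11)


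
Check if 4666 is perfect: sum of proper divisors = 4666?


Proper divisors of 4666: 1, 2, 2333
Sum = 1 + 2 + 2333 = 2336

No, 4666 is not perfect (2336 ≠ 4666)


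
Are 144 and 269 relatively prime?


Euclidean algorithm:
269 = 1 * 144 + 125
144 = 1 * 125 + 19
125 = 6 * 19 + 11
19 = 1 * 11 + 8
11 = 1 * 8 + 3
8 = 2 * 3 + 2
3 = 1 * 2 + 1
2 = 2 * 1 + 0
GCD(144, 269) = 1

Yes, coprime (GCD = 1)


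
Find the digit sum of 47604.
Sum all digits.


4 + 7 + 6 + 0 + 4 = 21


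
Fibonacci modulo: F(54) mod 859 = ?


F(k) mod 859 for k=1..54:
1, 1, 2, 3, 5, 8, 13, 21, 34, 55, 89, 144, 233, 377, 610, 128, 738, 7, 745, 752, 638, 531, 310, 841, 292, 274, 566, 840, 547, 528, 216, 744, 101, 845, 87, 73, 160, 233, 393, 626, 160, 786, 87, 14, 101, 115, 216, 331, 547, 19, 566, 585, 292, 18
F(54) mod 859 = 18


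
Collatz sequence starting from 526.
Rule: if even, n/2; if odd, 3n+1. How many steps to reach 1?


526 → 263 → 790 → 395 → 1186 → 593 → 1780 → 890 → 445 → 1336 → 668 → 334 → 167 → 502 → 251 → 754 → 377 → 1132 → 566 → 283 → 850 → 425 → 1276 → 638 → 319 → 958 → 479 → 1438 → 719 → 2158 → 1079 → 3238 → 1619 → 4858 → 2429 → 7288 → 3644 → 1822 → 911 → 2734 → 1367 → 4102 → 2051 → 6154 → 3077 → 9232 → 4616 → 2308 → 1154 → 577 → 1732 → 866 → 433 → 1300 → 650 → 325 → 976 → 488 → 244 → 122 → 61 → 184 → 92 → 46 → 23 → 70 → 35 → 106 → 53 → 160 → 80 → 40 → 20 → 10 → 5 → 16 → 8 → 4 → 2 → 1
Total steps = 79

79 steps
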